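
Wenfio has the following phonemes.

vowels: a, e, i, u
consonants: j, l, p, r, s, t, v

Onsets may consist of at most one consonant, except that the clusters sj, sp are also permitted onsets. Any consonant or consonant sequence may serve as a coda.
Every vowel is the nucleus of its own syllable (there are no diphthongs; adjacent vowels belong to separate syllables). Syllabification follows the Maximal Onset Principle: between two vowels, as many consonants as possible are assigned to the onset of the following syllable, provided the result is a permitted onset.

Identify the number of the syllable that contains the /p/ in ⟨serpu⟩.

2

The vowels are e, u — 2 nuclei, so 2 syllables.
σ1/σ2 boundary: /rp/ splits as /r/ + /p/ (/p/ is the longest suffix that is a licit onset).
Syllabification: ser.pu.
The /p/ is in the onset of syllable 2 (/pu/).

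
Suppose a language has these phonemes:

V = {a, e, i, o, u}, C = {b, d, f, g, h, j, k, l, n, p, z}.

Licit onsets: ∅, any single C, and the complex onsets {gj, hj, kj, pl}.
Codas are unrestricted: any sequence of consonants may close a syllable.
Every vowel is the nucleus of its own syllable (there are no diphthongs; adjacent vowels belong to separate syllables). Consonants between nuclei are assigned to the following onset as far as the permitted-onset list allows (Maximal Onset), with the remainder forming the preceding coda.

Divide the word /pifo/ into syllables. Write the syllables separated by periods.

pi.fo

Nuclei (vowels): i, o → 2 syllables.
V1 /i/ – V2 /o/: just /f/ — single C goes to the following onset.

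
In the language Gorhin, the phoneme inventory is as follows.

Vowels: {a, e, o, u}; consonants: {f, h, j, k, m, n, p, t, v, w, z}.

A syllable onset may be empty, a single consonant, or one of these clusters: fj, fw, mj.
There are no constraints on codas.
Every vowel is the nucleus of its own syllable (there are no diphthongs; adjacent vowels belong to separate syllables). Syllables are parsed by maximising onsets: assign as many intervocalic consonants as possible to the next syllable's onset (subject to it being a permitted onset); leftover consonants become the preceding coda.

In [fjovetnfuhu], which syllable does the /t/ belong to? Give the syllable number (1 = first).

Nuclei (vowels): o, e, u, u → 4 syllables.
Between /o/ (V1) and /e/ (V2): /v/ → onset of the next syllable (single consonants are always licit onsets).
Between /e/ (V2) and /u/ (V3): /tnf/ splits as /tn/ + /f/ (/f/ is the longest suffix that is a licit onset).
Between /u/ (V3) and /u/ (V4): /h/ → onset of the next syllable (single consonants are always licit onsets).
So the parse is fjo.vetn.fu.hu.
The /t/ is in the coda of syllable 2 (/vetn/).

2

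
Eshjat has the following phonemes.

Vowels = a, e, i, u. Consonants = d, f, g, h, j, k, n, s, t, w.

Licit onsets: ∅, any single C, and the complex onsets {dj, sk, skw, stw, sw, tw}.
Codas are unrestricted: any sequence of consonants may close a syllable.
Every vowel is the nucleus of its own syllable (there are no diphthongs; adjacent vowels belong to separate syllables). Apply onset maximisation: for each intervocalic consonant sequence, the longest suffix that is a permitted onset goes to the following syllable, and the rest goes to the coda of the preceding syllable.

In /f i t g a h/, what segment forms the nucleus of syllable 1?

Nuclei (vowels): i, a → 2 syllables.
The first nucleus (vowel 1 from the left) is /i/.

i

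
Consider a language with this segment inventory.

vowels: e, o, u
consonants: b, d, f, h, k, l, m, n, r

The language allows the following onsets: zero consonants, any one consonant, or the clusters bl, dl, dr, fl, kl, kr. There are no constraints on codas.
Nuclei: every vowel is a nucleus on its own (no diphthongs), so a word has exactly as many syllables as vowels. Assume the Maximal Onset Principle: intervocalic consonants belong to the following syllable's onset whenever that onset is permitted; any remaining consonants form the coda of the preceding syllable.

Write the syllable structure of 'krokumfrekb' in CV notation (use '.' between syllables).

CCV.CVCC.CVCC

The vowels are o, u, e — 3 nuclei, so 3 syllables.
Between /o/ (V1) and /u/ (V2): /k/ is a single consonant, so it becomes the next onset.
Between /u/ (V2) and /e/ (V3): /mfr/ splits as /mf/ + /r/ (/r/ is the longest suffix that is a licit onset).
Result: kro.kumf.rekb.
Mapping each syllable to C/V: /kro/ → CCV, /kumf/ → CVCC, /rekb/ → CVCC.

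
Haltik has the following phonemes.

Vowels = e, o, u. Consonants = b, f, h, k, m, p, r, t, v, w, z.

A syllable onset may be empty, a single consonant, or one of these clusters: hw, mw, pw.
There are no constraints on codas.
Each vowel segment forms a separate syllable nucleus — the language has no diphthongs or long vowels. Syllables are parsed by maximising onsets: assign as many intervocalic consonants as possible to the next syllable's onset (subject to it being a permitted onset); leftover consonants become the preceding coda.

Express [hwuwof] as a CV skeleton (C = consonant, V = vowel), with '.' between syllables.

Nuclei (vowels): u, o → 2 syllables.
V1 /u/ – V2 /o/: just /w/ — single C goes to the following onset.
Putting it together: hwu.wof.
Mapping each syllable to C/V: /hwu/ → CCV, /wof/ → CVC.

CCV.CVC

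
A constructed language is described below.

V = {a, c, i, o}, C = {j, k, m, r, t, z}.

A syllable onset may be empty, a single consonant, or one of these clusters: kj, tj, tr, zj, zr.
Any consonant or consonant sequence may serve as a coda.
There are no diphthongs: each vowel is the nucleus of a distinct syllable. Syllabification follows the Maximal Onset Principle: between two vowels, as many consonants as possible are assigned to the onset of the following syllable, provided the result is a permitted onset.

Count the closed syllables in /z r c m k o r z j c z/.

3

Vowels present: c, o, c; each is a nucleus, giving 3 syllables.
σ1/σ2 boundary: /mk/ splits as /m/ + /k/ (/k/ is the longest suffix that is a licit onset).
σ2/σ3 boundary: /rzj/; trying suffixes from longest down, /zj/ is the first permitted one, so coda /r/ | onset /zj/.
So the parse is zrcm.kor.zjcz.
Classifying each syllable: /zrcm/ (closed), /kor/ (closed), /zjcz/ (closed).
Closed syllables: 3.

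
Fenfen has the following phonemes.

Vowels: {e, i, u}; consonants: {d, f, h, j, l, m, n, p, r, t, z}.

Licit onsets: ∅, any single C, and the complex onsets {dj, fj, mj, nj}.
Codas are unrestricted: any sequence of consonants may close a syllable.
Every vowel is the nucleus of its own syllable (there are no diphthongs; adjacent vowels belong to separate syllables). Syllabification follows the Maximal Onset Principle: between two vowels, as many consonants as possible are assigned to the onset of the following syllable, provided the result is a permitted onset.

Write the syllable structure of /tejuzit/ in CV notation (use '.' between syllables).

CV.CV.CVC

Vowels present: e, u, i; each is a nucleus, giving 3 syllables.
σ1/σ2 boundary: just /j/ — single C goes to the following onset.
σ2/σ3 boundary: /z/ is a single consonant, so it becomes the next onset.
Result: te.ju.zit.
Mapping each syllable to C/V: /te/ → CV, /ju/ → CV, /zit/ → CVC.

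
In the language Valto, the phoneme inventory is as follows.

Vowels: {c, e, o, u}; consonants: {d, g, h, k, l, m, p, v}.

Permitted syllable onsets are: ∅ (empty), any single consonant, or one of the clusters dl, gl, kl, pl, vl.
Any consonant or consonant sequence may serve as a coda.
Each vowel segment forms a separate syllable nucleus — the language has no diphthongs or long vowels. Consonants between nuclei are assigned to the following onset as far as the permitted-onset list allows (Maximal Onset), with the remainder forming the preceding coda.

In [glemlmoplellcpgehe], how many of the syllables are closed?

3

Vowels present: e, o, e, c, e, e; each is a nucleus, giving 6 syllables.
σ1/σ2 boundary: /mlm/ — longest licit onset from the right is /m/, leaving /ml/ as coda.
σ2/σ3 boundary: /pl/ — entire cluster is a permitted onset → onset /pl/, coda ∅.
σ3/σ4 boundary: /ll/ splits as /l/ + /l/ (/l/ is the longest suffix that is a licit onset).
σ4/σ5 boundary: /pg/; trying suffixes from longest down, /g/ is the first permitted one, so coda /p/ | onset /g/.
σ5/σ6 boundary: just /h/ — single C goes to the following onset.
So the parse is gleml.mo.plel.lcp.ge.he.
Classifying each syllable: /gleml/ (closed), /mo/ (open), /plel/ (closed), /lcp/ (closed), /ge/ (open), /he/ (open).
Closed syllables: 3.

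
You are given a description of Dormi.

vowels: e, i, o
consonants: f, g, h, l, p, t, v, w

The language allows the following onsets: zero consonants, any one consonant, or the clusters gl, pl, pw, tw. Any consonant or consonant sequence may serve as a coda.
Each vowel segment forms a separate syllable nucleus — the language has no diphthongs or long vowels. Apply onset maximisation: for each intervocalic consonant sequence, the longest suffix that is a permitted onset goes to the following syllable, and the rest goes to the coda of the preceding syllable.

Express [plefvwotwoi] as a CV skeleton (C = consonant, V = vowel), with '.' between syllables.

CCVCC.CV.CCV.V

Vowels present: e, o, o, i; each is a nucleus, giving 4 syllables.
V1 /e/ – V2 /o/: cluster /fvw/ — the longest permitted-onset suffix is /w/; onset = /w/, preceding coda = /fv/.
V2 /o/ – V3 /o/: cluster /tw/ — /tw/ is itself a permitted onset, so the whole cluster goes right; preceding coda = ∅.
V3 /o/ – V4 /i/: no consonants, so the boundary falls immediately after /o/.
Syllabification: plefv.wo.two.i.
Mapping each syllable to C/V: /plefv/ → CCVCC, /wo/ → CV, /two/ → CCV, /i/ → V.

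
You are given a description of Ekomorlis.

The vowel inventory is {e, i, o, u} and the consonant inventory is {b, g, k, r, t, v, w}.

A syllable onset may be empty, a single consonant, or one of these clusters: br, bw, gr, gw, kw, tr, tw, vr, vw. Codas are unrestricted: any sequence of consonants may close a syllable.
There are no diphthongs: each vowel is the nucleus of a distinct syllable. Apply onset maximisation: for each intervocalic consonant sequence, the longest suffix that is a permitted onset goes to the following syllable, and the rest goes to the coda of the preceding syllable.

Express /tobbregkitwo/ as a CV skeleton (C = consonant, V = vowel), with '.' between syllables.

CVC.CCVC.CV.CCV

The vowels are o, e, i, o — 4 nuclei, so 4 syllables.
Between /o/ (V1) and /e/ (V2): /bbr/ — longest licit onset from the right is /br/, leaving /b/ as coda.
Between /e/ (V2) and /i/ (V3): /gk/; trying suffixes from longest down, /k/ is the first permitted one, so coda /g/ | onset /k/.
Between /i/ (V3) and /o/ (V4): /tw/ — entire cluster is a permitted onset → onset /tw/, coda ∅.
So the parse is tob.breg.ki.two.
Mapping each syllable to C/V: /tob/ → CVC, /breg/ → CCVC, /ki/ → CV, /two/ → CCV.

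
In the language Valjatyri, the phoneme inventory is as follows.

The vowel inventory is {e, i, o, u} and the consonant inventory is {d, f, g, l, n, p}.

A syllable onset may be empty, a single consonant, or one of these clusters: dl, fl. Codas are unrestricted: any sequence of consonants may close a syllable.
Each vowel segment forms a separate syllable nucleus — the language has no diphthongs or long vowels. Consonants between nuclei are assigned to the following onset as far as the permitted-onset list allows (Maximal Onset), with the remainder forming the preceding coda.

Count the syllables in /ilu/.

2

Vowels present: i, u; each is a nucleus, giving 2 syllables.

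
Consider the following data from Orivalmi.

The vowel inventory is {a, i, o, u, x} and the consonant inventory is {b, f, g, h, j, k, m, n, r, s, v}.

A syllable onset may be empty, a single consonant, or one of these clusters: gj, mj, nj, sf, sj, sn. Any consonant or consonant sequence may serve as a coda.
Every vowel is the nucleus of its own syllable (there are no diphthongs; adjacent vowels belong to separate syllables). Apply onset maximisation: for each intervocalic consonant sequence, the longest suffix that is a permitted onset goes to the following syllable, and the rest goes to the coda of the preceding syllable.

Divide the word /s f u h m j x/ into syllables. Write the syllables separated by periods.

Vowels present: u, x; each is a nucleus, giving 2 syllables.
Between /u/ (V1) and /x/ (V2): /hmj/; trying suffixes from longest down, /mj/ is the first permitted one, so coda /h/ | onset /mj/.

sfuh.mjx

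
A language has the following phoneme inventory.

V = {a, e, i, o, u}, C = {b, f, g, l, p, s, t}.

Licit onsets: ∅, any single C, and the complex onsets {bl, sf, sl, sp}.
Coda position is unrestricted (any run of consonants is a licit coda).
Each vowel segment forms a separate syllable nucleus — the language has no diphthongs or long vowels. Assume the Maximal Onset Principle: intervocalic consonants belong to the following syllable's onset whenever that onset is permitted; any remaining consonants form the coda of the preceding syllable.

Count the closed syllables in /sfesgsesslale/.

Nuclei (vowels): e, e, a, e → 4 syllables.
Between /e/ (V1) and /e/ (V2): /sgs/ — longest licit onset from the right is /s/, leaving /sg/ as coda.
Between /e/ (V2) and /a/ (V3): /ssl/; trying suffixes from longest down, /sl/ is the first permitted one, so coda /s/ | onset /sl/.
Between /a/ (V3) and /e/ (V4): /l/ is a single consonant, so it becomes the next onset.
Result: sfesg.ses.sla.le.
Classifying each syllable: /sfesg/ (closed), /ses/ (closed), /sla/ (open), /le/ (open).
Closed syllables: 2.

2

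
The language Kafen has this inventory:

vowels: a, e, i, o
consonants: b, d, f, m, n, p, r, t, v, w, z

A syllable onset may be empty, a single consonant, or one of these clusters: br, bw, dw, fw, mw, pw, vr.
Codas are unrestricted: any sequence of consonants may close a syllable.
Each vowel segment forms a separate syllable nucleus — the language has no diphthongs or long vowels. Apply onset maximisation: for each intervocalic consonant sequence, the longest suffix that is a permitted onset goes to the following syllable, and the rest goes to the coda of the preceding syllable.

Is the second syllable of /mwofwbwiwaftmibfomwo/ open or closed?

Vowels present: o, i, a, i, o, o; each is a nucleus, giving 6 syllables.
Between /o/ (V1) and /i/ (V2): /fwbw/; trying suffixes from longest down, /bw/ is the first permitted one, so coda /fw/ | onset /bw/.
Between /i/ (V2) and /a/ (V3): /w/ is a single consonant, so it becomes the next onset.
Between /a/ (V3) and /i/ (V4): cluster /ftm/ — the longest permitted-onset suffix is /m/; onset = /m/, preceding coda = /ft/.
Between /i/ (V4) and /o/ (V5): cluster /bf/ — the longest permitted-onset suffix is /f/; onset = /f/, preceding coda = /b/.
Between /o/ (V5) and /o/ (V6): cluster /mw/ — /mw/ is itself a permitted onset, so the whole cluster goes right; preceding coda = ∅.
So the parse is mwofw.bwi.waft.mib.fo.mwo.
Syllable 2 is /bwi/; it ends in its nucleus with no coda, so it is open.

open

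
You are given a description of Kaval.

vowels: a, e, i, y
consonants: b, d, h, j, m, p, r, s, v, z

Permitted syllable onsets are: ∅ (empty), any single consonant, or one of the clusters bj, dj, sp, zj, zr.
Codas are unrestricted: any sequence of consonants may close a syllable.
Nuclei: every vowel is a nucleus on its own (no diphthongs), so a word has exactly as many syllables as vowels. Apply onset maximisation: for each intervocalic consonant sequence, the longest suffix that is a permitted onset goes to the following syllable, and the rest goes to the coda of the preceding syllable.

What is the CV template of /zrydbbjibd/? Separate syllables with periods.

The vowels are y, i — 2 nuclei, so 2 syllables.
/y…i/ gap (V1→V2): cluster /dbbj/ — the longest permitted-onset suffix is /bj/; onset = /bj/, preceding coda = /db/.
Result: zrydb.bjibd.
Mapping each syllable to C/V: /zrydb/ → CCVCC, /bjibd/ → CCVCC.

CCVCC.CCVCC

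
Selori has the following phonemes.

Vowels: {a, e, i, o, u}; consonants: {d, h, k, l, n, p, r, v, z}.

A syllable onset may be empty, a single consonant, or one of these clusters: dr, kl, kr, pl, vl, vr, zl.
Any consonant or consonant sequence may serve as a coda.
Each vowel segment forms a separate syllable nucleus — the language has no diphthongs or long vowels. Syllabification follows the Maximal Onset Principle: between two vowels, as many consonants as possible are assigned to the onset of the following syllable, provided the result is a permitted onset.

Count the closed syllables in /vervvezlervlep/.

3

The vowels are e, e, e, e — 4 nuclei, so 4 syllables.
V1 /e/ – V2 /e/: /rvv/; trying suffixes from longest down, /v/ is the first permitted one, so coda /rv/ | onset /v/.
V2 /e/ – V3 /e/: /zl/ — entire cluster is a permitted onset → onset /zl/, coda ∅.
V3 /e/ – V4 /e/: cluster /rvl/ — the longest permitted-onset suffix is /vl/; onset = /vl/, preceding coda = /r/.
Syllabification: verv.ve.zler.vlep.
Classifying each syllable: /verv/ (closed), /ve/ (open), /zler/ (closed), /vlep/ (closed).
Closed syllables: 3.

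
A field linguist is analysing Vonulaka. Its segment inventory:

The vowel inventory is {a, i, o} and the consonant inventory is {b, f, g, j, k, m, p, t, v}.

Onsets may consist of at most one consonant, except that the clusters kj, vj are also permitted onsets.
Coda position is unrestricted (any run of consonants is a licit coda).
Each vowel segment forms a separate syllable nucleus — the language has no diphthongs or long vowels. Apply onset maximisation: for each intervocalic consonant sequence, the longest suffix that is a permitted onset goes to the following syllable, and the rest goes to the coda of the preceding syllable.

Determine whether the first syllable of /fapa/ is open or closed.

Nuclei (vowels): a, a → 2 syllables.
Between /a/ (V1) and /a/ (V2): just /p/ — single C goes to the following onset.
Syllabification: fa.pa.
Syllable 1 is /fa/; it ends in its nucleus with no coda, so it is open.

open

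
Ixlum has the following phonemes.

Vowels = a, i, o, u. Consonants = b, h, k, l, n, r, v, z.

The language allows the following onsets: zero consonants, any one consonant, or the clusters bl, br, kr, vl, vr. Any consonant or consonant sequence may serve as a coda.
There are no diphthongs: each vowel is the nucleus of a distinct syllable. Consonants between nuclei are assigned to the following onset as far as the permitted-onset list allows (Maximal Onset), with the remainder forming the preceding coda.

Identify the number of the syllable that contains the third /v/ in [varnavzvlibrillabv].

The vowels are a, a, i, i, a — 5 nuclei, so 5 syllables.
σ1/σ2 boundary: cluster /rn/ — the longest permitted-onset suffix is /n/; onset = /n/, preceding coda = /r/.
σ2/σ3 boundary: /vzvl/; trying suffixes from longest down, /vl/ is the first permitted one, so coda /vz/ | onset /vl/.
σ3/σ4 boundary: /br/ is a licit onset in full, so it all attaches to the next syllable.
σ4/σ5 boundary: /ll/; trying suffixes from longest down, /l/ is the first permitted one, so coda /l/ | onset /l/.
Result: var.navz.vli.bril.labv.
The third /v/ is in the onset of syllable 3 (/vli/).

3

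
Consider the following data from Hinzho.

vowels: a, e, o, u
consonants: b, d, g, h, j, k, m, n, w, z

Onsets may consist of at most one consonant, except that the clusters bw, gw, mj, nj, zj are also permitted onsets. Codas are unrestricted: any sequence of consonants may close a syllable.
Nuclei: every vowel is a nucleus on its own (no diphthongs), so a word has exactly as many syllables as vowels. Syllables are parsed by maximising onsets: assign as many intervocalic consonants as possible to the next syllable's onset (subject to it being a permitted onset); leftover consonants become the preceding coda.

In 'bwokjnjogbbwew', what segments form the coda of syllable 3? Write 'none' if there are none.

w

Nuclei (vowels): o, o, e → 3 syllables.
V1 /o/ – V2 /o/: cluster /kjnj/ — the longest permitted-onset suffix is /nj/; onset = /nj/, preceding coda = /kj/.
V2 /o/ – V3 /e/: /gbbw/ — longest licit onset from the right is /bw/, leaving /gb/ as coda.
So the parse is bwokj.njogb.bwew.
Syllable 3 is /bwew/: onset /bw/, nucleus /e/, coda /w/.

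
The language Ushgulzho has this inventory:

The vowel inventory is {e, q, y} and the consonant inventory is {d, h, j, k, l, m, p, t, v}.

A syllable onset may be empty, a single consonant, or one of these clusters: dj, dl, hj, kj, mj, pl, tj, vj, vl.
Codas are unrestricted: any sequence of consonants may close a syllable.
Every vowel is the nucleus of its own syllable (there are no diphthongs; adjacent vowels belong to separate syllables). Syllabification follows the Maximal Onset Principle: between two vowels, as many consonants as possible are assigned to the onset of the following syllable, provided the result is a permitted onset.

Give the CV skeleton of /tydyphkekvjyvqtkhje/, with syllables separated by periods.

Vowels present: y, y, e, y, q, e; each is a nucleus, giving 6 syllables.
σ1/σ2 boundary: just /d/ — single C goes to the following onset.
σ2/σ3 boundary: /phk/ — longest licit onset from the right is /k/, leaving /ph/ as coda.
σ3/σ4 boundary: /kvj/ — longest licit onset from the right is /vj/, leaving /k/ as coda.
σ4/σ5 boundary: /v/ → onset of the next syllable (single consonants are always licit onsets).
σ5/σ6 boundary: /tkhj/ — longest licit onset from the right is /hj/, leaving /tk/ as coda.
Result: ty.dyph.kek.vjy.vqtk.hje.
Mapping each syllable to C/V: /ty/ → CV, /dyph/ → CVCC, /kek/ → CVC, /vjy/ → CCV, /vqtk/ → CVCC, /hje/ → CCV.

CV.CVCC.CVC.CCV.CVCC.CCV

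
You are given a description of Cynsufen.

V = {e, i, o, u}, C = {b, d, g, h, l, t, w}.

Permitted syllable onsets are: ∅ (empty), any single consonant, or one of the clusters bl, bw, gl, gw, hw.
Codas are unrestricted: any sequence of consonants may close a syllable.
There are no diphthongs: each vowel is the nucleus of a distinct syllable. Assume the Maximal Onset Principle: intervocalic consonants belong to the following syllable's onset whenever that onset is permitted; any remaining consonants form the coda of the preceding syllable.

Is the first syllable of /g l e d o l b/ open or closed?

Nuclei (vowels): e, o → 2 syllables.
Between /e/ (V1) and /o/ (V2): just /d/ — single C goes to the following onset.
Syllabification: gle.dolb.
Syllable 1 is /gle/; it ends in its nucleus with no coda, so it is open.

open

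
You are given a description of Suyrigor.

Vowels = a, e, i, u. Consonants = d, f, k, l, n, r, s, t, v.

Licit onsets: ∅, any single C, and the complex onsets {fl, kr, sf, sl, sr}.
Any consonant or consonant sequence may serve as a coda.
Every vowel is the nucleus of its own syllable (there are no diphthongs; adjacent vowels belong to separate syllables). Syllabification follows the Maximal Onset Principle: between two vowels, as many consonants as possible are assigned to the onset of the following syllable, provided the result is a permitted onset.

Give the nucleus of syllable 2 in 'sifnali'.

a

The vowels are i, a, i — 3 nuclei, so 3 syllables.
The second nucleus (vowel 2 from the left) is /a/.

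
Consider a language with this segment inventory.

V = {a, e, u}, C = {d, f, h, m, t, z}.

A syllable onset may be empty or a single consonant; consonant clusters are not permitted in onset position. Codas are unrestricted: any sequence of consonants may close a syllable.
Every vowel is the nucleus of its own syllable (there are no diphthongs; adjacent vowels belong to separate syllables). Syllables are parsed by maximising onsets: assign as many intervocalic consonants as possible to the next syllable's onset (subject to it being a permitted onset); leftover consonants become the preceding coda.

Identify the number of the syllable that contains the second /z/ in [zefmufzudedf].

Vowels present: e, u, u, e; each is a nucleus, giving 4 syllables.
Between /e/ (V1) and /u/ (V2): /fm/ — longest licit onset from the right is /m/, leaving /f/ as coda.
Between /u/ (V2) and /u/ (V3): /fz/ splits as /f/ + /z/ (/z/ is the longest suffix that is a licit onset).
Between /u/ (V3) and /e/ (V4): /d/ → onset of the next syllable (single consonants are always licit onsets).
Result: zef.muf.zu.dedf.
The second /z/ is in the onset of syllable 3 (/zu/).

3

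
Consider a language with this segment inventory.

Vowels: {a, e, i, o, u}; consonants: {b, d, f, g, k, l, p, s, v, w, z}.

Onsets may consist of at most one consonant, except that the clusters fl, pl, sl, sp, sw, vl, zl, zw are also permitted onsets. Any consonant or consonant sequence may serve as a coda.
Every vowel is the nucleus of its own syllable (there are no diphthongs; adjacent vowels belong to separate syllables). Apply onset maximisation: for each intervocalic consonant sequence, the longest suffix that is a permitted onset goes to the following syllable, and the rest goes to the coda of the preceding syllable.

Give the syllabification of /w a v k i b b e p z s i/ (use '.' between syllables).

Vowels present: a, i, e, i; each is a nucleus, giving 4 syllables.
σ1/σ2 boundary: cluster /vk/ — the longest permitted-onset suffix is /k/; onset = /k/, preceding coda = /v/.
σ2/σ3 boundary: cluster /bb/ — the longest permitted-onset suffix is /b/; onset = /b/, preceding coda = /b/.
σ3/σ4 boundary: /pzs/ — longest licit onset from the right is /s/, leaving /pz/ as coda.

wav.kib.bepz.si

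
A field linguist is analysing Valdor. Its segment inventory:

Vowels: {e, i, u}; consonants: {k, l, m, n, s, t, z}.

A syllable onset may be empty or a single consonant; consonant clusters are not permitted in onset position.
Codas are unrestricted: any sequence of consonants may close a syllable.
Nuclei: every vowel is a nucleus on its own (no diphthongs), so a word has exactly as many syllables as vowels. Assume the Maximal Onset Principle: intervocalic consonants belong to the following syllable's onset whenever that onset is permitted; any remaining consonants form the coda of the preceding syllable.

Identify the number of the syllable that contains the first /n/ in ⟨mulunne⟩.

The vowels are u, u, e — 3 nuclei, so 3 syllables.
Between /u/ (V1) and /u/ (V2): /l/ is a single consonant, so it becomes the next onset.
Between /u/ (V2) and /e/ (V3): cluster /nn/ — the longest permitted-onset suffix is /n/; onset = /n/, preceding coda = /n/.
Result: mu.lun.ne.
The first /n/ is in the coda of syllable 2 (/lun/).

2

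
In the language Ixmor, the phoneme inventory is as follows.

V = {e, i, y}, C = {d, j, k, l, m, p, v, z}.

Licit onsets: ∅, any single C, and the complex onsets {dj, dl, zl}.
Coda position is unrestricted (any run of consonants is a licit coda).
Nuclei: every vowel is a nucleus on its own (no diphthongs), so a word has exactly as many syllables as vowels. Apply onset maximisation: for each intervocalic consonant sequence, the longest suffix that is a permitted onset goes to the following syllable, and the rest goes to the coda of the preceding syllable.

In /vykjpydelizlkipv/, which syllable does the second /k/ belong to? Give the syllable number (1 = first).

Nuclei (vowels): y, y, e, i, i → 5 syllables.
σ1/σ2 boundary: /kjp/ splits as /kj/ + /p/ (/p/ is the longest suffix that is a licit onset).
σ2/σ3 boundary: just /d/ — single C goes to the following onset.
σ3/σ4 boundary: /l/ is a single consonant, so it becomes the next onset.
σ4/σ5 boundary: /zlk/; trying suffixes from longest down, /k/ is the first permitted one, so coda /zl/ | onset /k/.
Putting it together: vykj.py.de.lizl.kipv.
The second /k/ is in the onset of syllable 5 (/kipv/).

5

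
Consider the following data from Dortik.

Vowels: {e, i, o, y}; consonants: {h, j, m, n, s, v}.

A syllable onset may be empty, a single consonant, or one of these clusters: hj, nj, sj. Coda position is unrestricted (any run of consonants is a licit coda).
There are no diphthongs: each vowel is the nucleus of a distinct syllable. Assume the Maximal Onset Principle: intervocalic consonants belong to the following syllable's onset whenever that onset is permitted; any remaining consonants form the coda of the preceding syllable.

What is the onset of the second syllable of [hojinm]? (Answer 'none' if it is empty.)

j

The vowels are o, i — 2 nuclei, so 2 syllables.
Between /o/ (V1) and /i/ (V2): just /j/ — single C goes to the following onset.
Putting it together: ho.jinm.
Syllable 2 is /jinm/: onset /j/, nucleus /i/, coda /nm/.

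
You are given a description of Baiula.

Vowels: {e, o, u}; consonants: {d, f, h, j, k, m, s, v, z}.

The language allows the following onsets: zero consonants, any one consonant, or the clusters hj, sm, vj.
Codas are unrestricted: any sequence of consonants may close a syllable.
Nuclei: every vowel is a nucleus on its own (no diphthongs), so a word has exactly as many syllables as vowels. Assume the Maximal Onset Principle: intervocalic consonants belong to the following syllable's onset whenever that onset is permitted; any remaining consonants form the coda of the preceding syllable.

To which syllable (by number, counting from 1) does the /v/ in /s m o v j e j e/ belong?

The vowels are o, e, e — 3 nuclei, so 3 syllables.
Between /o/ (V1) and /e/ (V2): /vj/ is a licit onset in full, so it all attaches to the next syllable.
Between /e/ (V2) and /e/ (V3): /j/ → onset of the next syllable (single consonants are always licit onsets).
So the parse is smo.vje.je.
The /v/ is in the onset of syllable 2 (/vje/).

2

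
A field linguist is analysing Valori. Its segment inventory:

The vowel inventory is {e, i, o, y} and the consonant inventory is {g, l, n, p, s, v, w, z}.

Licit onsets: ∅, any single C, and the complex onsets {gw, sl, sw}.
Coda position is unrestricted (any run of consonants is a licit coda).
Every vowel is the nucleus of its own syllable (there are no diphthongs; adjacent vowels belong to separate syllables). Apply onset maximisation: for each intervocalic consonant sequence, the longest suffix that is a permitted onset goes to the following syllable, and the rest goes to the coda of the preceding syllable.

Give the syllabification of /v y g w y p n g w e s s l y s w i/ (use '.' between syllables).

vy.gwypn.gwes.sly.swi

Vowels present: y, y, e, y, i; each is a nucleus, giving 5 syllables.
/y…y/ gap (V1→V2): /gw/ is a licit onset in full, so it all attaches to the next syllable.
/y…e/ gap (V2→V3): /pngw/ — longest licit onset from the right is /gw/, leaving /pn/ as coda.
/e…y/ gap (V3→V4): /ssl/ splits as /s/ + /sl/ (/sl/ is the longest suffix that is a licit onset).
/y…i/ gap (V4→V5): /sw/ — entire cluster is a permitted onset → onset /sw/, coda ∅.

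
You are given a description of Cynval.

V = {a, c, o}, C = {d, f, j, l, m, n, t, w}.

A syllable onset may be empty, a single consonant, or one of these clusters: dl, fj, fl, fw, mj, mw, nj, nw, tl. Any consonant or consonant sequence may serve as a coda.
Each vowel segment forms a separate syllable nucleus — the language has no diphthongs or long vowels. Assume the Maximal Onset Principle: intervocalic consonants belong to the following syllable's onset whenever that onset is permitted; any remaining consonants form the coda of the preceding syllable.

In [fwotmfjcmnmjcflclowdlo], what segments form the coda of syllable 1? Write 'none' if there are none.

tm

Nuclei (vowels): o, c, c, c, o, o → 6 syllables.
/o…c/ gap (V1→V2): /tmfj/ — longest licit onset from the right is /fj/, leaving /tm/ as coda.
/c…c/ gap (V2→V3): cluster /mnmj/ — the longest permitted-onset suffix is /mj/; onset = /mj/, preceding coda = /mn/.
/c…c/ gap (V3→V4): cluster /fl/ — /fl/ is itself a permitted onset, so the whole cluster goes right; preceding coda = ∅.
/c…o/ gap (V4→V5): /l/ is a single consonant, so it becomes the next onset.
/o…o/ gap (V5→V6): /wdl/ splits as /w/ + /dl/ (/dl/ is the longest suffix that is a licit onset).
Putting it together: fwotm.fjcmn.mjc.flc.low.dlo.
Syllable 1 is /fwotm/: onset /fw/, nucleus /o/, coda /tm/.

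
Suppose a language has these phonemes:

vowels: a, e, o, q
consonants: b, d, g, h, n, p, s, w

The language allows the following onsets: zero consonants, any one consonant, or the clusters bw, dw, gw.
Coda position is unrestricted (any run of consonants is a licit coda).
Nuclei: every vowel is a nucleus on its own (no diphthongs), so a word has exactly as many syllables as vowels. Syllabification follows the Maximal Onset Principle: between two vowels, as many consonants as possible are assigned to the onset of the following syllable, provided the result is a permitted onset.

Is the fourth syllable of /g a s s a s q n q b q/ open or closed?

open

Vowels present: a, a, q, q, q; each is a nucleus, giving 5 syllables.
Between /a/ (V1) and /a/ (V2): /ss/ — longest licit onset from the right is /s/, leaving /s/ as coda.
Between /a/ (V2) and /q/ (V3): /s/ is a single consonant, so it becomes the next onset.
Between /q/ (V3) and /q/ (V4): /n/ → onset of the next syllable (single consonants are always licit onsets).
Between /q/ (V4) and /q/ (V5): /b/ is a single consonant, so it becomes the next onset.
Syllabification: gas.sa.sq.nq.bq.
Syllable 4 is /nq/; it ends in its nucleus with no coda, so it is open.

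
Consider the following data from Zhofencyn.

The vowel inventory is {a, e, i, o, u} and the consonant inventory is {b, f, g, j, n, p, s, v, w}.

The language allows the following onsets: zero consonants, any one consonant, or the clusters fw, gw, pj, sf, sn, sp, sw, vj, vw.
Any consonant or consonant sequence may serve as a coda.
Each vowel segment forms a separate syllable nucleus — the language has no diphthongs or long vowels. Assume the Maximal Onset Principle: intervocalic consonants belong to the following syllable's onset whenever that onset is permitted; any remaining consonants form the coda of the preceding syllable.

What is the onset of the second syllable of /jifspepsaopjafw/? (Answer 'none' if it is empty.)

sp

The vowels are i, e, a, o, a — 5 nuclei, so 5 syllables.
/i…e/ gap (V1→V2): /fsp/ — longest licit onset from the right is /sp/, leaving /f/ as coda.
/e…a/ gap (V2→V3): /ps/ splits as /p/ + /s/ (/s/ is the longest suffix that is a licit onset).
/a…o/ gap (V3→V4): hiatus — the boundary sits between the two vowels.
/o…a/ gap (V4→V5): /pj/ is a licit onset in full, so it all attaches to the next syllable.
Syllabification: jif.spep.sa.o.pjafw.
Syllable 2 is /spep/: onset /sp/, nucleus /e/, coda /p/.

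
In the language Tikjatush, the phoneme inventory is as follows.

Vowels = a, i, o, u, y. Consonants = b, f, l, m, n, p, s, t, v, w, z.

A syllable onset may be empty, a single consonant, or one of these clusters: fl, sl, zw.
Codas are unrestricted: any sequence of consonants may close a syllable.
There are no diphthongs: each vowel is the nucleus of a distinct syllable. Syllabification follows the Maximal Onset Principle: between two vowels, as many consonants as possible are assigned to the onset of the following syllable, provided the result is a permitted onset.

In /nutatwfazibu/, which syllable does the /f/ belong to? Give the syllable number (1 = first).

The vowels are u, a, a, i, u — 5 nuclei, so 5 syllables.
Between /u/ (V1) and /a/ (V2): /t/ is a single consonant, so it becomes the next onset.
Between /a/ (V2) and /a/ (V3): /twf/; trying suffixes from longest down, /f/ is the first permitted one, so coda /tw/ | onset /f/.
Between /a/ (V3) and /i/ (V4): /z/ → onset of the next syllable (single consonants are always licit onsets).
Between /i/ (V4) and /u/ (V5): just /b/ — single C goes to the following onset.
Putting it together: nu.tatw.fa.zi.bu.
The /f/ is in the onset of syllable 3 (/fa/).

3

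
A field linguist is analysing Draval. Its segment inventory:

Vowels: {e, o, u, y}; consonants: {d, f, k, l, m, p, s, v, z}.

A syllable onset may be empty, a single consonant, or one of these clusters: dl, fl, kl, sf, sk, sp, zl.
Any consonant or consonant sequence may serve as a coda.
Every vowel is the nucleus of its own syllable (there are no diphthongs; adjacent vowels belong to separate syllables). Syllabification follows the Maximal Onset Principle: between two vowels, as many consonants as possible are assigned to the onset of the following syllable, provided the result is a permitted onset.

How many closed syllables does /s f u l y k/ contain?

1

Vowels present: u, y; each is a nucleus, giving 2 syllables.
/u…y/ gap (V1→V2): /l/ → onset of the next syllable (single consonants are always licit onsets).
Putting it together: sfu.lyk.
Classifying each syllable: /sfu/ (open), /lyk/ (closed).
Closed syllables: 1.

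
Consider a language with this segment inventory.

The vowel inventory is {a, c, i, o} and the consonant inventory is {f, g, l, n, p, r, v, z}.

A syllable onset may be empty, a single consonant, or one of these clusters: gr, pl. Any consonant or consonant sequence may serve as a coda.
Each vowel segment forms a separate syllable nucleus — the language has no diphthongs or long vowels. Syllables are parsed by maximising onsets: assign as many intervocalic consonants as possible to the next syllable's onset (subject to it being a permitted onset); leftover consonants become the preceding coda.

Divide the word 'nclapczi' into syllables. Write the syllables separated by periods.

The vowels are c, a, c, i — 4 nuclei, so 4 syllables.
V1 /c/ – V2 /a/: /l/ → onset of the next syllable (single consonants are always licit onsets).
V2 /a/ – V3 /c/: /p/ is a single consonant, so it becomes the next onset.
V3 /c/ – V4 /i/: just /z/ — single C goes to the following onset.

nc.la.pc.zi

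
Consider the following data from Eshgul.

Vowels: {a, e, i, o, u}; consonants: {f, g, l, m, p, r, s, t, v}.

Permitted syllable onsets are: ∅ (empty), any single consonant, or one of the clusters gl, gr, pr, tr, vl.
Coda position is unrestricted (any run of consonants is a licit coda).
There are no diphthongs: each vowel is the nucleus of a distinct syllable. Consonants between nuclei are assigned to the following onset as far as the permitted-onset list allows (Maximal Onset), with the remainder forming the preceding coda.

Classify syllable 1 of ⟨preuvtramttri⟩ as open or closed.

open

Vowels present: e, u, a, i; each is a nucleus, giving 4 syllables.
σ1/σ2 boundary: hiatus — the boundary sits between the two vowels.
σ2/σ3 boundary: cluster /vtr/ — the longest permitted-onset suffix is /tr/; onset = /tr/, preceding coda = /v/.
σ3/σ4 boundary: /mttr/ splits as /mt/ + /tr/ (/tr/ is the longest suffix that is a licit onset).
So the parse is pre.uv.tramt.tri.
Syllable 1 is /pre/; it ends in its nucleus with no coda, so it is open.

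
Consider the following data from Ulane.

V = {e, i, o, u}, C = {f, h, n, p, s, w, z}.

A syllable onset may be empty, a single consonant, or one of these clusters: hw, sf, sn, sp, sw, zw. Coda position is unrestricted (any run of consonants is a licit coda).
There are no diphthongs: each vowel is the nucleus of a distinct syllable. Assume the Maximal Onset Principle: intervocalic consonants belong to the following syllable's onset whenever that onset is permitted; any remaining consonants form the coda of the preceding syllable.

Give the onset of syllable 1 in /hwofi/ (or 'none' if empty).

hw

Nuclei (vowels): o, i → 2 syllables.
/o…i/ gap (V1→V2): /f/ → onset of the next syllable (single consonants are always licit onsets).
Putting it together: hwo.fi.
Syllable 1 is /hwo/: onset /hw/, nucleus /o/, coda ∅.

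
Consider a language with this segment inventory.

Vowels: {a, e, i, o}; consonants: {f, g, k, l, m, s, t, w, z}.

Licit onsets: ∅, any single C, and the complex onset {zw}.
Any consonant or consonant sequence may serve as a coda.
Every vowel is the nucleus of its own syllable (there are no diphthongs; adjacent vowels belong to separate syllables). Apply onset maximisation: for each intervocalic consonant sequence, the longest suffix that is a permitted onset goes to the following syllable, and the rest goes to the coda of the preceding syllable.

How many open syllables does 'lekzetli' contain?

1

The vowels are e, e, i — 3 nuclei, so 3 syllables.
Between /e/ (V1) and /e/ (V2): /kz/ splits as /k/ + /z/ (/z/ is the longest suffix that is a licit onset).
Between /e/ (V2) and /i/ (V3): /tl/ splits as /t/ + /l/ (/l/ is the longest suffix that is a licit onset).
Syllabification: lek.zet.li.
Classifying each syllable: /lek/ (closed), /zet/ (closed), /li/ (open).
Open syllables: 1.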